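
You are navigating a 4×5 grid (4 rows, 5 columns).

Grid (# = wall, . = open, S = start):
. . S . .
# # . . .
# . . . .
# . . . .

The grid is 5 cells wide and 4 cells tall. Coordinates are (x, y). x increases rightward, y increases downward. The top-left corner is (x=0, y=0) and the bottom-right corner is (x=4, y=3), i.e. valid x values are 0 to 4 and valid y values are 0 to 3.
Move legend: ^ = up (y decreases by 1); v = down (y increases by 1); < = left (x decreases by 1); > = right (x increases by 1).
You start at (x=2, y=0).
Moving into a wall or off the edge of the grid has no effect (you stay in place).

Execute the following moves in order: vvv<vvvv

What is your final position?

Answer: Final position: (x=1, y=3)

Derivation:
Start: (x=2, y=0)
  v (down): (x=2, y=0) -> (x=2, y=1)
  v (down): (x=2, y=1) -> (x=2, y=2)
  v (down): (x=2, y=2) -> (x=2, y=3)
  < (left): (x=2, y=3) -> (x=1, y=3)
  [×4]v (down): blocked, stay at (x=1, y=3)
Final: (x=1, y=3)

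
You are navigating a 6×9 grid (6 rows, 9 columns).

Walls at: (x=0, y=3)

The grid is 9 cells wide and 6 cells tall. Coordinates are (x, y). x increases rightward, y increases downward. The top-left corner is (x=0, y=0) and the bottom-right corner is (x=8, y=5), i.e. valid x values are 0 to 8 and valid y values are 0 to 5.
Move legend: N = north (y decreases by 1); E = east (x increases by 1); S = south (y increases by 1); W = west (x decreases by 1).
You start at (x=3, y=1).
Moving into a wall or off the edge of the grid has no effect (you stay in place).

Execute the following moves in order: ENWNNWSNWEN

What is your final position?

Answer: Final position: (x=2, y=0)

Derivation:
Start: (x=3, y=1)
  E (east): (x=3, y=1) -> (x=4, y=1)
  N (north): (x=4, y=1) -> (x=4, y=0)
  W (west): (x=4, y=0) -> (x=3, y=0)
  N (north): blocked, stay at (x=3, y=0)
  N (north): blocked, stay at (x=3, y=0)
  W (west): (x=3, y=0) -> (x=2, y=0)
  S (south): (x=2, y=0) -> (x=2, y=1)
  N (north): (x=2, y=1) -> (x=2, y=0)
  W (west): (x=2, y=0) -> (x=1, y=0)
  E (east): (x=1, y=0) -> (x=2, y=0)
  N (north): blocked, stay at (x=2, y=0)
Final: (x=2, y=0)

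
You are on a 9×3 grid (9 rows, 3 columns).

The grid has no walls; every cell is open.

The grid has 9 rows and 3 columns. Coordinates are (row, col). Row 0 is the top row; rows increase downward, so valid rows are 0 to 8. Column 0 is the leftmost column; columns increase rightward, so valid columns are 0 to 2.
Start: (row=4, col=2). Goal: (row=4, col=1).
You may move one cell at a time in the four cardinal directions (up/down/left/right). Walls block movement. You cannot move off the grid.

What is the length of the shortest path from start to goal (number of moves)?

Answer: Shortest path length: 1

Derivation:
BFS from (row=4, col=2) until reaching (row=4, col=1):
  Distance 0: (row=4, col=2)
  Distance 1: (row=3, col=2), (row=4, col=1), (row=5, col=2)  <- goal reached here
One shortest path (1 moves): (row=4, col=2) -> (row=4, col=1)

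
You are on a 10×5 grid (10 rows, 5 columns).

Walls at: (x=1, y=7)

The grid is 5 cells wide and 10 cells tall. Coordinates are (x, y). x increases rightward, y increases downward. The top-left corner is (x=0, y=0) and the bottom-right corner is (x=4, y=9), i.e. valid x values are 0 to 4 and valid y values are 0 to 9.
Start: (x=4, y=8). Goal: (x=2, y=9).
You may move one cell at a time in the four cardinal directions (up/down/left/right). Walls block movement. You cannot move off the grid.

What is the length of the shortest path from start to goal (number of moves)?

Answer: Shortest path length: 3

Derivation:
BFS from (x=4, y=8) until reaching (x=2, y=9):
  Distance 0: (x=4, y=8)
  Distance 1: (x=4, y=7), (x=3, y=8), (x=4, y=9)
  Distance 2: (x=4, y=6), (x=3, y=7), (x=2, y=8), (x=3, y=9)
  Distance 3: (x=4, y=5), (x=3, y=6), (x=2, y=7), (x=1, y=8), (x=2, y=9)  <- goal reached here
One shortest path (3 moves): (x=4, y=8) -> (x=3, y=8) -> (x=2, y=8) -> (x=2, y=9)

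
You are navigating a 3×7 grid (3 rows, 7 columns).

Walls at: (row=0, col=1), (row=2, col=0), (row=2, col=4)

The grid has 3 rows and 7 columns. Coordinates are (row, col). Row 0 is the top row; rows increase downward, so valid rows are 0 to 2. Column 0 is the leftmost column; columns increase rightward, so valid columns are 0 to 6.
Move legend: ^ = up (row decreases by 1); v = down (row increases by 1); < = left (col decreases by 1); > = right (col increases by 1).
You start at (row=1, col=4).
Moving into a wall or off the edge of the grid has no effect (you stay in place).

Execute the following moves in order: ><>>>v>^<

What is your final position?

Answer: Final position: (row=1, col=5)

Derivation:
Start: (row=1, col=4)
  > (right): (row=1, col=4) -> (row=1, col=5)
  < (left): (row=1, col=5) -> (row=1, col=4)
  > (right): (row=1, col=4) -> (row=1, col=5)
  > (right): (row=1, col=5) -> (row=1, col=6)
  > (right): blocked, stay at (row=1, col=6)
  v (down): (row=1, col=6) -> (row=2, col=6)
  > (right): blocked, stay at (row=2, col=6)
  ^ (up): (row=2, col=6) -> (row=1, col=6)
  < (left): (row=1, col=6) -> (row=1, col=5)
Final: (row=1, col=5)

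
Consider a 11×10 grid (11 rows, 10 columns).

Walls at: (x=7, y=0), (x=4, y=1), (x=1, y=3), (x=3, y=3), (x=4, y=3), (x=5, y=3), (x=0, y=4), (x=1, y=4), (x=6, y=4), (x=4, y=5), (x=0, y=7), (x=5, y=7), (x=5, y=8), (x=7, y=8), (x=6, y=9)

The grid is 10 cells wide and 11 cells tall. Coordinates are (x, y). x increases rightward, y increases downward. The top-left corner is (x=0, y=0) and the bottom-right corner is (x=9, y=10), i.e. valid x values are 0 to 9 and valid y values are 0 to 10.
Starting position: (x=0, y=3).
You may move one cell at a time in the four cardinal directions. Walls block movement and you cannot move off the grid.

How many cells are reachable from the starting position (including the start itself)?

Answer: Reachable cells: 95

Derivation:
BFS flood-fill from (x=0, y=3):
  Distance 0: (x=0, y=3)
  Distance 1: (x=0, y=2)
  Distance 2: (x=0, y=1), (x=1, y=2)
  Distance 3: (x=0, y=0), (x=1, y=1), (x=2, y=2)
  Distance 4: (x=1, y=0), (x=2, y=1), (x=3, y=2), (x=2, y=3)
  Distance 5: (x=2, y=0), (x=3, y=1), (x=4, y=2), (x=2, y=4)
  Distance 6: (x=3, y=0), (x=5, y=2), (x=3, y=4), (x=2, y=5)
  Distance 7: (x=4, y=0), (x=5, y=1), (x=6, y=2), (x=4, y=4), (x=1, y=5), (x=3, y=5), (x=2, y=6)
  Distance 8: (x=5, y=0), (x=6, y=1), (x=7, y=2), (x=6, y=3), (x=5, y=4), (x=0, y=5), (x=1, y=6), (x=3, y=6), (x=2, y=7)
  Distance 9: (x=6, y=0), (x=7, y=1), (x=8, y=2), (x=7, y=3), (x=5, y=5), (x=0, y=6), (x=4, y=6), (x=1, y=7), (x=3, y=7), (x=2, y=8)
  Distance 10: (x=8, y=1), (x=9, y=2), (x=8, y=3), (x=7, y=4), (x=6, y=5), (x=5, y=6), (x=4, y=7), (x=1, y=8), (x=3, y=8), (x=2, y=9)
  Distance 11: (x=8, y=0), (x=9, y=1), (x=9, y=3), (x=8, y=4), (x=7, y=5), (x=6, y=6), (x=0, y=8), (x=4, y=8), (x=1, y=9), (x=3, y=9), (x=2, y=10)
  Distance 12: (x=9, y=0), (x=9, y=4), (x=8, y=5), (x=7, y=6), (x=6, y=7), (x=0, y=9), (x=4, y=9), (x=1, y=10), (x=3, y=10)
  Distance 13: (x=9, y=5), (x=8, y=6), (x=7, y=7), (x=6, y=8), (x=5, y=9), (x=0, y=10), (x=4, y=10)
  Distance 14: (x=9, y=6), (x=8, y=7), (x=5, y=10)
  Distance 15: (x=9, y=7), (x=8, y=8), (x=6, y=10)
  Distance 16: (x=9, y=8), (x=8, y=9), (x=7, y=10)
  Distance 17: (x=7, y=9), (x=9, y=9), (x=8, y=10)
  Distance 18: (x=9, y=10)
Total reachable: 95 (grid has 95 open cells total)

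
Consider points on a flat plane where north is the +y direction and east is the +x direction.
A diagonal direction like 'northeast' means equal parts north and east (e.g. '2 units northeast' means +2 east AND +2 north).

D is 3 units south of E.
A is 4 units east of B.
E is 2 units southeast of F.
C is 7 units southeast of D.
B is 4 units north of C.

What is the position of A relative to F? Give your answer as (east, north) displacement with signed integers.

Place F at the origin (east=0, north=0).
  E is 2 units southeast of F: delta (east=+2, north=-2); E at (east=2, north=-2).
  D is 3 units south of E: delta (east=+0, north=-3); D at (east=2, north=-5).
  C is 7 units southeast of D: delta (east=+7, north=-7); C at (east=9, north=-12).
  B is 4 units north of C: delta (east=+0, north=+4); B at (east=9, north=-8).
  A is 4 units east of B: delta (east=+4, north=+0); A at (east=13, north=-8).
Therefore A relative to F: (east=13, north=-8).

Answer: A is at (east=13, north=-8) relative to F.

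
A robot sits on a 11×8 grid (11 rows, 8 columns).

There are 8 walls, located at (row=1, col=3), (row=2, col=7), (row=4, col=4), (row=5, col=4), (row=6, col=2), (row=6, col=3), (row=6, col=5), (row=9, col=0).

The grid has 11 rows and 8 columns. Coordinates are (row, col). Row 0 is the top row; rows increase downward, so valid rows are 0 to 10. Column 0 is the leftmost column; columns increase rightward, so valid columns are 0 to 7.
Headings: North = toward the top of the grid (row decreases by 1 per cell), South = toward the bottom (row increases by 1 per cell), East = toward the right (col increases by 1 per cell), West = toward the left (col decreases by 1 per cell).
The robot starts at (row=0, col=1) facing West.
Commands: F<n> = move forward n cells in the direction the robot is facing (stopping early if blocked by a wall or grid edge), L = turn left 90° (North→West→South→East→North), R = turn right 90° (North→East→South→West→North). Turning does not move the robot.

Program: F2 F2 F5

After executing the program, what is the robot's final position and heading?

Answer: Final position: (row=0, col=0), facing West

Derivation:
Start: (row=0, col=1), facing West
  F2: move forward 1/2 (blocked), now at (row=0, col=0)
  F2: move forward 0/2 (blocked), now at (row=0, col=0)
  F5: move forward 0/5 (blocked), now at (row=0, col=0)
Final: (row=0, col=0), facing West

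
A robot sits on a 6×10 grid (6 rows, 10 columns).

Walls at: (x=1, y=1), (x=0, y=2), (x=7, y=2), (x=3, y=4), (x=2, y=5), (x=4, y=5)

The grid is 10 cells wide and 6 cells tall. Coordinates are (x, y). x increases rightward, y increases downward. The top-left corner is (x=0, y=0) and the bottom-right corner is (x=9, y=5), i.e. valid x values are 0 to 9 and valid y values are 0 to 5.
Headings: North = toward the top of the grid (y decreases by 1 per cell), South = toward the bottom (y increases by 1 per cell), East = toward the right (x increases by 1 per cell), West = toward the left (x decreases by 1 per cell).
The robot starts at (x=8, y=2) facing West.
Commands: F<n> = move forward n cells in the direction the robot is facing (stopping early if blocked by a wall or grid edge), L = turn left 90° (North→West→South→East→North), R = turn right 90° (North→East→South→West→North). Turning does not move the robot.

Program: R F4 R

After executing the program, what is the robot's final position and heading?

Answer: Final position: (x=8, y=0), facing East

Derivation:
Start: (x=8, y=2), facing West
  R: turn right, now facing North
  F4: move forward 2/4 (blocked), now at (x=8, y=0)
  R: turn right, now facing East
Final: (x=8, y=0), facing East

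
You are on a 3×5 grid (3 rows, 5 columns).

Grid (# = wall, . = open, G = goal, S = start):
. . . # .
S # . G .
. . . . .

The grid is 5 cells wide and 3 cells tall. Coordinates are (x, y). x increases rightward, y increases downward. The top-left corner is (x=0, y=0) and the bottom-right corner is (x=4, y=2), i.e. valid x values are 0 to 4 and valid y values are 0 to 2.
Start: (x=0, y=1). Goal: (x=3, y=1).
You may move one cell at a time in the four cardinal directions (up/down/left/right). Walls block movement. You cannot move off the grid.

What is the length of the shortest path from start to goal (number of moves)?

BFS from (x=0, y=1) until reaching (x=3, y=1):
  Distance 0: (x=0, y=1)
  Distance 1: (x=0, y=0), (x=0, y=2)
  Distance 2: (x=1, y=0), (x=1, y=2)
  Distance 3: (x=2, y=0), (x=2, y=2)
  Distance 4: (x=2, y=1), (x=3, y=2)
  Distance 5: (x=3, y=1), (x=4, y=2)  <- goal reached here
One shortest path (5 moves): (x=0, y=1) -> (x=0, y=2) -> (x=1, y=2) -> (x=2, y=2) -> (x=3, y=2) -> (x=3, y=1)

Answer: Shortest path length: 5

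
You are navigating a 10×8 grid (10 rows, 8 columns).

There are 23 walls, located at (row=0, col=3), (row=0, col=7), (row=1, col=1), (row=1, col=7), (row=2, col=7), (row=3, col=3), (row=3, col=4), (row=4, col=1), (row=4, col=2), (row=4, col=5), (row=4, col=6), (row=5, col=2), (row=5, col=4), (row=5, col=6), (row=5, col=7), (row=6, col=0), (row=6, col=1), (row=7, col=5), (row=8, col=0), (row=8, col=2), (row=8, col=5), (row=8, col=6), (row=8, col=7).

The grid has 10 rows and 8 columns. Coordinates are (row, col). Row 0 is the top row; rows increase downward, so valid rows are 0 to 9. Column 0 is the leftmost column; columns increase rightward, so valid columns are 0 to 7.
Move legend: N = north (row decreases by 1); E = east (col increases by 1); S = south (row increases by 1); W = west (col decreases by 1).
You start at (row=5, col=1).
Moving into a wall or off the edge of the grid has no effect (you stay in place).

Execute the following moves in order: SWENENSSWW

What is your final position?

Start: (row=5, col=1)
  S (south): blocked, stay at (row=5, col=1)
  W (west): (row=5, col=1) -> (row=5, col=0)
  E (east): (row=5, col=0) -> (row=5, col=1)
  N (north): blocked, stay at (row=5, col=1)
  E (east): blocked, stay at (row=5, col=1)
  N (north): blocked, stay at (row=5, col=1)
  S (south): blocked, stay at (row=5, col=1)
  S (south): blocked, stay at (row=5, col=1)
  W (west): (row=5, col=1) -> (row=5, col=0)
  W (west): blocked, stay at (row=5, col=0)
Final: (row=5, col=0)

Answer: Final position: (row=5, col=0)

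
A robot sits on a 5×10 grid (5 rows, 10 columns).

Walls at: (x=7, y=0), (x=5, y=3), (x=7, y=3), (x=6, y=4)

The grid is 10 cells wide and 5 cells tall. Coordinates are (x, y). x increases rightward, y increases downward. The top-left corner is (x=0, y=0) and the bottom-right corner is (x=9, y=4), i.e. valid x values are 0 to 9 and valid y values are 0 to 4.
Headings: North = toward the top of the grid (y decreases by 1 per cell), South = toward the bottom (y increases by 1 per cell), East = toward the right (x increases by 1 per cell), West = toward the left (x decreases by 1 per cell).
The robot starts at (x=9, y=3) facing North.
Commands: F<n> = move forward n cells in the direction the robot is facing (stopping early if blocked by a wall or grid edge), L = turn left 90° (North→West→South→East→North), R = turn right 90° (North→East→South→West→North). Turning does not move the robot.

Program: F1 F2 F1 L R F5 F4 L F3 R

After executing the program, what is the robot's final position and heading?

Answer: Final position: (x=8, y=0), facing North

Derivation:
Start: (x=9, y=3), facing North
  F1: move forward 1, now at (x=9, y=2)
  F2: move forward 2, now at (x=9, y=0)
  F1: move forward 0/1 (blocked), now at (x=9, y=0)
  L: turn left, now facing West
  R: turn right, now facing North
  F5: move forward 0/5 (blocked), now at (x=9, y=0)
  F4: move forward 0/4 (blocked), now at (x=9, y=0)
  L: turn left, now facing West
  F3: move forward 1/3 (blocked), now at (x=8, y=0)
  R: turn right, now facing North
Final: (x=8, y=0), facing North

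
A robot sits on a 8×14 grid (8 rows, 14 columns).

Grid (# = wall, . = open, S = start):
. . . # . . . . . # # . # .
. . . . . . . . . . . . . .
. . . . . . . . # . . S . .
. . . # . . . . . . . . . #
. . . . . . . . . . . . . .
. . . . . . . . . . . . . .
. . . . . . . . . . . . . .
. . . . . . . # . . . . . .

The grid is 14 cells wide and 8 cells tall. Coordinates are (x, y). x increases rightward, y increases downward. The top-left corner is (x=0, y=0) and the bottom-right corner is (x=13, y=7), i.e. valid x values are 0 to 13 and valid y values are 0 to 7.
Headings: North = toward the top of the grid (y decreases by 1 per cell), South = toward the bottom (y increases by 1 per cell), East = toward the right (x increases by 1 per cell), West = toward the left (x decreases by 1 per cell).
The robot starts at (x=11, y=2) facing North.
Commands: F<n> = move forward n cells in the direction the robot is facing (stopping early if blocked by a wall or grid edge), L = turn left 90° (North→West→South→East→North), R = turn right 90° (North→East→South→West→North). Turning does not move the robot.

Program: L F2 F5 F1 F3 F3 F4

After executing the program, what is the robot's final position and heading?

Start: (x=11, y=2), facing North
  L: turn left, now facing West
  F2: move forward 2, now at (x=9, y=2)
  F5: move forward 0/5 (blocked), now at (x=9, y=2)
  F1: move forward 0/1 (blocked), now at (x=9, y=2)
  F3: move forward 0/3 (blocked), now at (x=9, y=2)
  F3: move forward 0/3 (blocked), now at (x=9, y=2)
  F4: move forward 0/4 (blocked), now at (x=9, y=2)
Final: (x=9, y=2), facing West

Answer: Final position: (x=9, y=2), facing West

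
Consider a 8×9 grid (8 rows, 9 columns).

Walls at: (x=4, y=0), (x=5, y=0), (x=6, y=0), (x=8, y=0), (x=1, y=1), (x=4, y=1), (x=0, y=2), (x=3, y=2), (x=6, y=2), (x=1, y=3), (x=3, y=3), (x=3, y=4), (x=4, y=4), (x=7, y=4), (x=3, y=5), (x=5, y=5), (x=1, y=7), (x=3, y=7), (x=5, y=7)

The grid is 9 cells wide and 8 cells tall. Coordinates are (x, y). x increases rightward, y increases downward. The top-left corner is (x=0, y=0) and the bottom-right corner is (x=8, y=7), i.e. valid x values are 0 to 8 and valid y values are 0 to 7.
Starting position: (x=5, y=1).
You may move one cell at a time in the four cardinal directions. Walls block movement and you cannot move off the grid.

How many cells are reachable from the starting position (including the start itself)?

BFS flood-fill from (x=5, y=1):
  Distance 0: (x=5, y=1)
  Distance 1: (x=6, y=1), (x=5, y=2)
  Distance 2: (x=7, y=1), (x=4, y=2), (x=5, y=3)
  Distance 3: (x=7, y=0), (x=8, y=1), (x=7, y=2), (x=4, y=3), (x=6, y=3), (x=5, y=4)
  Distance 4: (x=8, y=2), (x=7, y=3), (x=6, y=4)
  Distance 5: (x=8, y=3), (x=6, y=5)
  Distance 6: (x=8, y=4), (x=7, y=5), (x=6, y=6)
  Distance 7: (x=8, y=5), (x=5, y=6), (x=7, y=6), (x=6, y=7)
  Distance 8: (x=4, y=6), (x=8, y=6), (x=7, y=7)
  Distance 9: (x=4, y=5), (x=3, y=6), (x=4, y=7), (x=8, y=7)
  Distance 10: (x=2, y=6)
  Distance 11: (x=2, y=5), (x=1, y=6), (x=2, y=7)
  Distance 12: (x=2, y=4), (x=1, y=5), (x=0, y=6)
  Distance 13: (x=2, y=3), (x=1, y=4), (x=0, y=5), (x=0, y=7)
  Distance 14: (x=2, y=2), (x=0, y=4)
  Distance 15: (x=2, y=1), (x=1, y=2), (x=0, y=3)
  Distance 16: (x=2, y=0), (x=3, y=1)
  Distance 17: (x=1, y=0), (x=3, y=0)
  Distance 18: (x=0, y=0)
  Distance 19: (x=0, y=1)
Total reachable: 53 (grid has 53 open cells total)

Answer: Reachable cells: 53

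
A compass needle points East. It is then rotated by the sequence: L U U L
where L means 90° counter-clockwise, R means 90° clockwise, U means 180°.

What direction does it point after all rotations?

Answer: Final heading: West

Derivation:
Start: East
  L (left (90° counter-clockwise)) -> North
  U (U-turn (180°)) -> South
  U (U-turn (180°)) -> North
  L (left (90° counter-clockwise)) -> West
Final: West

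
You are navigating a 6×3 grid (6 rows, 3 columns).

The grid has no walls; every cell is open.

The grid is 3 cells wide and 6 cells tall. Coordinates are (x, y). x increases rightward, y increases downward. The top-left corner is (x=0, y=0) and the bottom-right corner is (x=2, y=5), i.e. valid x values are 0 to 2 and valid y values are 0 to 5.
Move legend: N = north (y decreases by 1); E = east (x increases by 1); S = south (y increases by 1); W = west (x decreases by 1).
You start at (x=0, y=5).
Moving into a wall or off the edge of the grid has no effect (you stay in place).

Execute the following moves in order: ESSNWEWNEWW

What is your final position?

Start: (x=0, y=5)
  E (east): (x=0, y=5) -> (x=1, y=5)
  S (south): blocked, stay at (x=1, y=5)
  S (south): blocked, stay at (x=1, y=5)
  N (north): (x=1, y=5) -> (x=1, y=4)
  W (west): (x=1, y=4) -> (x=0, y=4)
  E (east): (x=0, y=4) -> (x=1, y=4)
  W (west): (x=1, y=4) -> (x=0, y=4)
  N (north): (x=0, y=4) -> (x=0, y=3)
  E (east): (x=0, y=3) -> (x=1, y=3)
  W (west): (x=1, y=3) -> (x=0, y=3)
  W (west): blocked, stay at (x=0, y=3)
Final: (x=0, y=3)

Answer: Final position: (x=0, y=3)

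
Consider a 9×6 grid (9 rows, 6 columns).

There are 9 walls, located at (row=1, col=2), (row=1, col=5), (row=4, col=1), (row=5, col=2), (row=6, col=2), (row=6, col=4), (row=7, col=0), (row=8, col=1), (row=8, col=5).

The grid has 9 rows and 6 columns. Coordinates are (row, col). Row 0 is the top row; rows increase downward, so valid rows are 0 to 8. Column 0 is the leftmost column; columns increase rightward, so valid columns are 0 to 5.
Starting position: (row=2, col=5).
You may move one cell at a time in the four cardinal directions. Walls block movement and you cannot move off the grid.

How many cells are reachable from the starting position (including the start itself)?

BFS flood-fill from (row=2, col=5):
  Distance 0: (row=2, col=5)
  Distance 1: (row=2, col=4), (row=3, col=5)
  Distance 2: (row=1, col=4), (row=2, col=3), (row=3, col=4), (row=4, col=5)
  Distance 3: (row=0, col=4), (row=1, col=3), (row=2, col=2), (row=3, col=3), (row=4, col=4), (row=5, col=5)
  Distance 4: (row=0, col=3), (row=0, col=5), (row=2, col=1), (row=3, col=2), (row=4, col=3), (row=5, col=4), (row=6, col=5)
  Distance 5: (row=0, col=2), (row=1, col=1), (row=2, col=0), (row=3, col=1), (row=4, col=2), (row=5, col=3), (row=7, col=5)
  Distance 6: (row=0, col=1), (row=1, col=0), (row=3, col=0), (row=6, col=3), (row=7, col=4)
  Distance 7: (row=0, col=0), (row=4, col=0), (row=7, col=3), (row=8, col=4)
  Distance 8: (row=5, col=0), (row=7, col=2), (row=8, col=3)
  Distance 9: (row=5, col=1), (row=6, col=0), (row=7, col=1), (row=8, col=2)
  Distance 10: (row=6, col=1)
Total reachable: 44 (grid has 45 open cells total)

Answer: Reachable cells: 44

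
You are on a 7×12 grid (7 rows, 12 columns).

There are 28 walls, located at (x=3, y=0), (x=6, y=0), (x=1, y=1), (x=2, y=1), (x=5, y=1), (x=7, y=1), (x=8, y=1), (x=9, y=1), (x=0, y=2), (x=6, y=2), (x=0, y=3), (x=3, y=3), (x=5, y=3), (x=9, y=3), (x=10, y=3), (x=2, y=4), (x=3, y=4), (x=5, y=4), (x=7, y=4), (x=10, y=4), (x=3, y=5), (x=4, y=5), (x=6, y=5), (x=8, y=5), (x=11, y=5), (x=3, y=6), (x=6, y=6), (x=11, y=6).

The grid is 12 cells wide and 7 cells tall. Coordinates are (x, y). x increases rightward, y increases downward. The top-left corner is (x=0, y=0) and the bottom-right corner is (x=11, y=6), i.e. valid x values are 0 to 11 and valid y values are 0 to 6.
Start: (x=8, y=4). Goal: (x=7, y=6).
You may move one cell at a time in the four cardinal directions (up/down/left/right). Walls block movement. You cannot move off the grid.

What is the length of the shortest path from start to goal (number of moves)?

BFS from (x=8, y=4) until reaching (x=7, y=6):
  Distance 0: (x=8, y=4)
  Distance 1: (x=8, y=3), (x=9, y=4)
  Distance 2: (x=8, y=2), (x=7, y=3), (x=9, y=5)
  Distance 3: (x=7, y=2), (x=9, y=2), (x=6, y=3), (x=10, y=5), (x=9, y=6)
  Distance 4: (x=10, y=2), (x=6, y=4), (x=8, y=6), (x=10, y=6)
  Distance 5: (x=10, y=1), (x=11, y=2), (x=7, y=6)  <- goal reached here
One shortest path (5 moves): (x=8, y=4) -> (x=9, y=4) -> (x=9, y=5) -> (x=9, y=6) -> (x=8, y=6) -> (x=7, y=6)

Answer: Shortest path length: 5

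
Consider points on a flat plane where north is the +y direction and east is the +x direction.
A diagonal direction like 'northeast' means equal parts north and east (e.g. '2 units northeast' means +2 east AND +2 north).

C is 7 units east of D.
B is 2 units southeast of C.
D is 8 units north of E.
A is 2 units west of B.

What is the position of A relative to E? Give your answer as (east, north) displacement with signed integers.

Answer: A is at (east=7, north=6) relative to E.

Derivation:
Place E at the origin (east=0, north=0).
  D is 8 units north of E: delta (east=+0, north=+8); D at (east=0, north=8).
  C is 7 units east of D: delta (east=+7, north=+0); C at (east=7, north=8).
  B is 2 units southeast of C: delta (east=+2, north=-2); B at (east=9, north=6).
  A is 2 units west of B: delta (east=-2, north=+0); A at (east=7, north=6).
Therefore A relative to E: (east=7, north=6).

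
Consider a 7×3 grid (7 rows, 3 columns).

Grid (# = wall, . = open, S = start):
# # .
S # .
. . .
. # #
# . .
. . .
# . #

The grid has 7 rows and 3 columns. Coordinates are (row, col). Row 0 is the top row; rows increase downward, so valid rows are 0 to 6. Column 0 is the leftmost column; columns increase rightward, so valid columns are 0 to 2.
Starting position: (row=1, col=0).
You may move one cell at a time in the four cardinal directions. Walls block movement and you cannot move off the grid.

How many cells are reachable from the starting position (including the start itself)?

BFS flood-fill from (row=1, col=0):
  Distance 0: (row=1, col=0)
  Distance 1: (row=2, col=0)
  Distance 2: (row=2, col=1), (row=3, col=0)
  Distance 3: (row=2, col=2)
  Distance 4: (row=1, col=2)
  Distance 5: (row=0, col=2)
Total reachable: 7 (grid has 13 open cells total)

Answer: Reachable cells: 7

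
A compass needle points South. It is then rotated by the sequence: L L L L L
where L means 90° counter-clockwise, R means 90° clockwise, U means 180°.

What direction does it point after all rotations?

Start: South
  L (left (90° counter-clockwise)) -> East
  L (left (90° counter-clockwise)) -> North
  L (left (90° counter-clockwise)) -> West
  L (left (90° counter-clockwise)) -> South
  L (left (90° counter-clockwise)) -> East
Final: East

Answer: Final heading: East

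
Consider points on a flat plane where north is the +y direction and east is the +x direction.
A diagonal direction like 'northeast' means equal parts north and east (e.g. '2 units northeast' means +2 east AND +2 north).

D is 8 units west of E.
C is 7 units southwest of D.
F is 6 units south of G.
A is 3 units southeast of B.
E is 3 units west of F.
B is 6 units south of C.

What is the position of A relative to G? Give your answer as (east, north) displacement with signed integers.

Place G at the origin (east=0, north=0).
  F is 6 units south of G: delta (east=+0, north=-6); F at (east=0, north=-6).
  E is 3 units west of F: delta (east=-3, north=+0); E at (east=-3, north=-6).
  D is 8 units west of E: delta (east=-8, north=+0); D at (east=-11, north=-6).
  C is 7 units southwest of D: delta (east=-7, north=-7); C at (east=-18, north=-13).
  B is 6 units south of C: delta (east=+0, north=-6); B at (east=-18, north=-19).
  A is 3 units southeast of B: delta (east=+3, north=-3); A at (east=-15, north=-22).
Therefore A relative to G: (east=-15, north=-22).

Answer: A is at (east=-15, north=-22) relative to G.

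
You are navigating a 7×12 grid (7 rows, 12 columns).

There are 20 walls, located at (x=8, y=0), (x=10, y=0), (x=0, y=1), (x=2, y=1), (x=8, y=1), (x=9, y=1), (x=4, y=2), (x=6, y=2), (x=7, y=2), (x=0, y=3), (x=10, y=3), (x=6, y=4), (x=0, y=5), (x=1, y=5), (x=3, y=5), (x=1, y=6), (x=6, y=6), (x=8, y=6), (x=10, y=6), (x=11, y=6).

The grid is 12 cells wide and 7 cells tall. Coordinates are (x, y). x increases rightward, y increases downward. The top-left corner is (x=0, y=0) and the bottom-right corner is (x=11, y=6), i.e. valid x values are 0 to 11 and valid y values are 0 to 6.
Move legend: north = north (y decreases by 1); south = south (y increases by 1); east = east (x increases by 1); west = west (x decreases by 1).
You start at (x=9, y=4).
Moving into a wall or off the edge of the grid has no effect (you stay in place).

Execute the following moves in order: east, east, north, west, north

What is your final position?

Answer: Final position: (x=11, y=2)

Derivation:
Start: (x=9, y=4)
  east (east): (x=9, y=4) -> (x=10, y=4)
  east (east): (x=10, y=4) -> (x=11, y=4)
  north (north): (x=11, y=4) -> (x=11, y=3)
  west (west): blocked, stay at (x=11, y=3)
  north (north): (x=11, y=3) -> (x=11, y=2)
Final: (x=11, y=2)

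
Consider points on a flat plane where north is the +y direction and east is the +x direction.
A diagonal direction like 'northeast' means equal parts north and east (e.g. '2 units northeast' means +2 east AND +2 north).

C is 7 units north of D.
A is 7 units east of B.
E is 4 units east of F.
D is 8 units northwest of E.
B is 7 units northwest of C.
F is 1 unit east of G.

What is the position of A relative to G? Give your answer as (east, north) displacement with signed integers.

Answer: A is at (east=-3, north=22) relative to G.

Derivation:
Place G at the origin (east=0, north=0).
  F is 1 unit east of G: delta (east=+1, north=+0); F at (east=1, north=0).
  E is 4 units east of F: delta (east=+4, north=+0); E at (east=5, north=0).
  D is 8 units northwest of E: delta (east=-8, north=+8); D at (east=-3, north=8).
  C is 7 units north of D: delta (east=+0, north=+7); C at (east=-3, north=15).
  B is 7 units northwest of C: delta (east=-7, north=+7); B at (east=-10, north=22).
  A is 7 units east of B: delta (east=+7, north=+0); A at (east=-3, north=22).
Therefore A relative to G: (east=-3, north=22).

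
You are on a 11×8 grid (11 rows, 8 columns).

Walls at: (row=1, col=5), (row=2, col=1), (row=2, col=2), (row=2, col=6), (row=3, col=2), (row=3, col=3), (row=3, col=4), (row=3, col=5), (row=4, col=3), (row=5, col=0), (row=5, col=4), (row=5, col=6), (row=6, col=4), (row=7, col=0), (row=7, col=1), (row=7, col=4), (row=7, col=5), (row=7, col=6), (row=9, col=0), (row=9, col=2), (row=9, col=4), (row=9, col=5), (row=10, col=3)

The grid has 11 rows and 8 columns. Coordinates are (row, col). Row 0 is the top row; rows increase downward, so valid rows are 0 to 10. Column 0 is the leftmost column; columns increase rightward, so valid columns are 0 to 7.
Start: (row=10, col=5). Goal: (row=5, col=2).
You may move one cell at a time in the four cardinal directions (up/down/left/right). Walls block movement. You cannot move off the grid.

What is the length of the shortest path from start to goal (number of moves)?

Answer: Shortest path length: 10

Derivation:
BFS from (row=10, col=5) until reaching (row=5, col=2):
  Distance 0: (row=10, col=5)
  Distance 1: (row=10, col=4), (row=10, col=6)
  Distance 2: (row=9, col=6), (row=10, col=7)
  Distance 3: (row=8, col=6), (row=9, col=7)
  Distance 4: (row=8, col=5), (row=8, col=7)
  Distance 5: (row=7, col=7), (row=8, col=4)
  Distance 6: (row=6, col=7), (row=8, col=3)
  Distance 7: (row=5, col=7), (row=6, col=6), (row=7, col=3), (row=8, col=2), (row=9, col=3)
  Distance 8: (row=4, col=7), (row=6, col=3), (row=6, col=5), (row=7, col=2), (row=8, col=1)
  Distance 9: (row=3, col=7), (row=4, col=6), (row=5, col=3), (row=5, col=5), (row=6, col=2), (row=8, col=0), (row=9, col=1)
  Distance 10: (row=2, col=7), (row=3, col=6), (row=4, col=5), (row=5, col=2), (row=6, col=1), (row=10, col=1)  <- goal reached here
One shortest path (10 moves): (row=10, col=5) -> (row=10, col=6) -> (row=9, col=6) -> (row=8, col=6) -> (row=8, col=5) -> (row=8, col=4) -> (row=8, col=3) -> (row=8, col=2) -> (row=7, col=2) -> (row=6, col=2) -> (row=5, col=2)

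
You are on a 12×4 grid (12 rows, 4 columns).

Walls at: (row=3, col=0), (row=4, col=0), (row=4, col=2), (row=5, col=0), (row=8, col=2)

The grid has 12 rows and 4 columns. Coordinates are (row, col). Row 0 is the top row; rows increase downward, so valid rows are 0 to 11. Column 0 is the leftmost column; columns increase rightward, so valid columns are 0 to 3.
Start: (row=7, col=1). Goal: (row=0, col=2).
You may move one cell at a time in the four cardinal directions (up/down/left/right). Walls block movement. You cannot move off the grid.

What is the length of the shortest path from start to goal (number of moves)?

BFS from (row=7, col=1) until reaching (row=0, col=2):
  Distance 0: (row=7, col=1)
  Distance 1: (row=6, col=1), (row=7, col=0), (row=7, col=2), (row=8, col=1)
  Distance 2: (row=5, col=1), (row=6, col=0), (row=6, col=2), (row=7, col=3), (row=8, col=0), (row=9, col=1)
  Distance 3: (row=4, col=1), (row=5, col=2), (row=6, col=3), (row=8, col=3), (row=9, col=0), (row=9, col=2), (row=10, col=1)
  Distance 4: (row=3, col=1), (row=5, col=3), (row=9, col=3), (row=10, col=0), (row=10, col=2), (row=11, col=1)
  Distance 5: (row=2, col=1), (row=3, col=2), (row=4, col=3), (row=10, col=3), (row=11, col=0), (row=11, col=2)
  Distance 6: (row=1, col=1), (row=2, col=0), (row=2, col=2), (row=3, col=3), (row=11, col=3)
  Distance 7: (row=0, col=1), (row=1, col=0), (row=1, col=2), (row=2, col=3)
  Distance 8: (row=0, col=0), (row=0, col=2), (row=1, col=3)  <- goal reached here
One shortest path (8 moves): (row=7, col=1) -> (row=6, col=1) -> (row=5, col=1) -> (row=4, col=1) -> (row=3, col=1) -> (row=3, col=2) -> (row=2, col=2) -> (row=1, col=2) -> (row=0, col=2)

Answer: Shortest path length: 8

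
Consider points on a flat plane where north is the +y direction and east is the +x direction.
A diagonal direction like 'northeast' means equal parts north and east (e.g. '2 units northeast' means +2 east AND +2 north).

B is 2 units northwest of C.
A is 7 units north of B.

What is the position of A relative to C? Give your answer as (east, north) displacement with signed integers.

Answer: A is at (east=-2, north=9) relative to C.

Derivation:
Place C at the origin (east=0, north=0).
  B is 2 units northwest of C: delta (east=-2, north=+2); B at (east=-2, north=2).
  A is 7 units north of B: delta (east=+0, north=+7); A at (east=-2, north=9).
Therefore A relative to C: (east=-2, north=9).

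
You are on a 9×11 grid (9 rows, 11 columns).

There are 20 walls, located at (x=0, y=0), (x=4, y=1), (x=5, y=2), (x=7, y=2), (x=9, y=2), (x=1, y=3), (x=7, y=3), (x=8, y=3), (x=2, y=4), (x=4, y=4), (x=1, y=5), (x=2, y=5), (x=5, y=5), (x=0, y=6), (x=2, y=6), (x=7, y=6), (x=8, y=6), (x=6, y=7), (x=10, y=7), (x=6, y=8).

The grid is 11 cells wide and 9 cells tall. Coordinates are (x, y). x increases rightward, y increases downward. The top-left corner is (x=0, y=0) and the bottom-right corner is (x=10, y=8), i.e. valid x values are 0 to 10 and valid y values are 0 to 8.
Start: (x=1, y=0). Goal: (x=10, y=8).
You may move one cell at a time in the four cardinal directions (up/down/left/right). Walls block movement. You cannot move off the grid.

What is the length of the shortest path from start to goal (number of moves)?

BFS from (x=1, y=0) until reaching (x=10, y=8):
  Distance 0: (x=1, y=0)
  Distance 1: (x=2, y=0), (x=1, y=1)
  Distance 2: (x=3, y=0), (x=0, y=1), (x=2, y=1), (x=1, y=2)
  Distance 3: (x=4, y=0), (x=3, y=1), (x=0, y=2), (x=2, y=2)
  Distance 4: (x=5, y=0), (x=3, y=2), (x=0, y=3), (x=2, y=3)
  Distance 5: (x=6, y=0), (x=5, y=1), (x=4, y=2), (x=3, y=3), (x=0, y=4)
  Distance 6: (x=7, y=0), (x=6, y=1), (x=4, y=3), (x=1, y=4), (x=3, y=4), (x=0, y=5)
  Distance 7: (x=8, y=0), (x=7, y=1), (x=6, y=2), (x=5, y=3), (x=3, y=5)
  Distance 8: (x=9, y=0), (x=8, y=1), (x=6, y=3), (x=5, y=4), (x=4, y=5), (x=3, y=6)
  Distance 9: (x=10, y=0), (x=9, y=1), (x=8, y=2), (x=6, y=4), (x=4, y=6), (x=3, y=7)
  Distance 10: (x=10, y=1), (x=7, y=4), (x=6, y=5), (x=5, y=6), (x=2, y=7), (x=4, y=7), (x=3, y=8)
  Distance 11: (x=10, y=2), (x=8, y=4), (x=7, y=5), (x=6, y=6), (x=1, y=7), (x=5, y=7), (x=2, y=8), (x=4, y=8)
  Distance 12: (x=10, y=3), (x=9, y=4), (x=8, y=5), (x=1, y=6), (x=0, y=7), (x=1, y=8), (x=5, y=8)
  Distance 13: (x=9, y=3), (x=10, y=4), (x=9, y=5), (x=0, y=8)
  Distance 14: (x=10, y=5), (x=9, y=6)
  Distance 15: (x=10, y=6), (x=9, y=7)
  Distance 16: (x=8, y=7), (x=9, y=8)
  Distance 17: (x=7, y=7), (x=8, y=8), (x=10, y=8)  <- goal reached here
One shortest path (17 moves): (x=1, y=0) -> (x=2, y=0) -> (x=3, y=0) -> (x=4, y=0) -> (x=5, y=0) -> (x=6, y=0) -> (x=6, y=1) -> (x=6, y=2) -> (x=6, y=3) -> (x=6, y=4) -> (x=7, y=4) -> (x=8, y=4) -> (x=9, y=4) -> (x=9, y=5) -> (x=9, y=6) -> (x=9, y=7) -> (x=9, y=8) -> (x=10, y=8)

Answer: Shortest path length: 17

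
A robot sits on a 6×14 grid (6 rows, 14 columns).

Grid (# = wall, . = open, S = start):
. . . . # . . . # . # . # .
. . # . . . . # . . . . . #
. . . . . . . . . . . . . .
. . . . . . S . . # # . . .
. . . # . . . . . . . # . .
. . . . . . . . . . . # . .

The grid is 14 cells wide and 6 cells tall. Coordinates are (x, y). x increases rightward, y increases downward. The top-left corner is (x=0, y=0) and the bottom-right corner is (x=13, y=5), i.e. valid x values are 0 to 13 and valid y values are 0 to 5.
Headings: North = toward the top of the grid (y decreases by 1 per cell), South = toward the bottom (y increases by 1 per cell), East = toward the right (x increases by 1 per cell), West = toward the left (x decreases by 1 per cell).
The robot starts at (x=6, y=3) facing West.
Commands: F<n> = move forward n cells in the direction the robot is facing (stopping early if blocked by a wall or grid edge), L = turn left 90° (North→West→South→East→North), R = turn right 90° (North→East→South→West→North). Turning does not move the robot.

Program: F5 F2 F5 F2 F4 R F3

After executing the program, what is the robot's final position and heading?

Answer: Final position: (x=0, y=0), facing North

Derivation:
Start: (x=6, y=3), facing West
  F5: move forward 5, now at (x=1, y=3)
  F2: move forward 1/2 (blocked), now at (x=0, y=3)
  F5: move forward 0/5 (blocked), now at (x=0, y=3)
  F2: move forward 0/2 (blocked), now at (x=0, y=3)
  F4: move forward 0/4 (blocked), now at (x=0, y=3)
  R: turn right, now facing North
  F3: move forward 3, now at (x=0, y=0)
Final: (x=0, y=0), facing North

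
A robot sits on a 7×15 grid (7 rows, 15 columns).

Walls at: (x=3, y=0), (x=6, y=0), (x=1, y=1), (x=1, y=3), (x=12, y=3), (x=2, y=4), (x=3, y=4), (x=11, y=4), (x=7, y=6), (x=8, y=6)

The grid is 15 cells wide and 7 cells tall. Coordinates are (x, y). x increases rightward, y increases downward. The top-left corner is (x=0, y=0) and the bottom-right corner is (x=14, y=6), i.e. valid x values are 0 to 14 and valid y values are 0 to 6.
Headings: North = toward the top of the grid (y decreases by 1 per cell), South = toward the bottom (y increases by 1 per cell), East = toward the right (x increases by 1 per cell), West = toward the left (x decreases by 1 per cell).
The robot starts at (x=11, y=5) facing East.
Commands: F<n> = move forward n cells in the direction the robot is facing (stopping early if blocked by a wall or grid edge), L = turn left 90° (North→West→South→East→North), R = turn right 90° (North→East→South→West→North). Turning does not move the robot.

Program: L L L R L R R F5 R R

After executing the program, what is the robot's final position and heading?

Start: (x=11, y=5), facing East
  L: turn left, now facing North
  L: turn left, now facing West
  L: turn left, now facing South
  R: turn right, now facing West
  L: turn left, now facing South
  R: turn right, now facing West
  R: turn right, now facing North
  F5: move forward 0/5 (blocked), now at (x=11, y=5)
  R: turn right, now facing East
  R: turn right, now facing South
Final: (x=11, y=5), facing South

Answer: Final position: (x=11, y=5), facing South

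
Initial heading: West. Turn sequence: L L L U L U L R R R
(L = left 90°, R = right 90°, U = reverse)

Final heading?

Answer: Final heading: East

Derivation:
Start: West
  L (left (90° counter-clockwise)) -> South
  L (left (90° counter-clockwise)) -> East
  L (left (90° counter-clockwise)) -> North
  U (U-turn (180°)) -> South
  L (left (90° counter-clockwise)) -> East
  U (U-turn (180°)) -> West
  L (left (90° counter-clockwise)) -> South
  R (right (90° clockwise)) -> West
  R (right (90° clockwise)) -> North
  R (right (90° clockwise)) -> East
Final: East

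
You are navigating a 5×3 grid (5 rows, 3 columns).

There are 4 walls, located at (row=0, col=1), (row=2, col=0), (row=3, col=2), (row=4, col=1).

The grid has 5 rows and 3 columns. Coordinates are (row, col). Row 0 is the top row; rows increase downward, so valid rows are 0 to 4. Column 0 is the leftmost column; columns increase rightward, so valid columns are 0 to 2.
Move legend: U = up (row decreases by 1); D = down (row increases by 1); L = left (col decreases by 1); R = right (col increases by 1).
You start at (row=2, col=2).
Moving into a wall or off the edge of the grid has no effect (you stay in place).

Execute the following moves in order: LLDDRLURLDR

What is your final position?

Answer: Final position: (row=4, col=0)

Derivation:
Start: (row=2, col=2)
  L (left): (row=2, col=2) -> (row=2, col=1)
  L (left): blocked, stay at (row=2, col=1)
  D (down): (row=2, col=1) -> (row=3, col=1)
  D (down): blocked, stay at (row=3, col=1)
  R (right): blocked, stay at (row=3, col=1)
  L (left): (row=3, col=1) -> (row=3, col=0)
  U (up): blocked, stay at (row=3, col=0)
  R (right): (row=3, col=0) -> (row=3, col=1)
  L (left): (row=3, col=1) -> (row=3, col=0)
  D (down): (row=3, col=0) -> (row=4, col=0)
  R (right): blocked, stay at (row=4, col=0)
Final: (row=4, col=0)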